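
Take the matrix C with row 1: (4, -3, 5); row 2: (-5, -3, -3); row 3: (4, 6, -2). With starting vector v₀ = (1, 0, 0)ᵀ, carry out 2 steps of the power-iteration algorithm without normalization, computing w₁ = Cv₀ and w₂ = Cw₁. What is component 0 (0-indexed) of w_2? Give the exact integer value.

51

w1 = Cv₀ = (4, -5, 4)
w2 = Cw1 = (51, -17, -22)
The requested component of w2 is 51.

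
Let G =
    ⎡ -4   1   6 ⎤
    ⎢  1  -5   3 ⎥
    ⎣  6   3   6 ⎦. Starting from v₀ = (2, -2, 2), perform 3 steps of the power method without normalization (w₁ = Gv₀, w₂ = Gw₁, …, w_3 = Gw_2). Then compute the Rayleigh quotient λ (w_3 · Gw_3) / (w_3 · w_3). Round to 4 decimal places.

w1 = Gv₀ = (2, 18, 18)
w2 = Gw1 = (118, -34, 174)
w3 = Gw2 = (538, 810, 1650)
Gw3 = (8558, 1438, 15558)
w3·Gw3 = 538·8558 + 810·1438 + 1650·15558 = 31439684; w3·w3 = 538·538 + 810·810 + 1650·1650 = 3668044
λ ≈ 31439684/3668044 = 8.5712

8.5712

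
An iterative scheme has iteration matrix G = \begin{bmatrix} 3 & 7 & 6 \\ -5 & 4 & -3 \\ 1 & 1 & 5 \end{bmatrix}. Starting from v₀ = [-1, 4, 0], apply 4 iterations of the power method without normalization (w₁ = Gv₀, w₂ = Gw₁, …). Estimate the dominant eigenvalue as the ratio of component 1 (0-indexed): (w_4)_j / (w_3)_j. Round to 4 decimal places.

w1 = Gv₀ = (3·(-1) + 7·4 + 6·0; (-5)·(-1) + 4·4 + (-3)·0; 1·(-1) + 1·4 + 5·0) = (25, 21, 3)
w2 = Gw1 = (3·25 + 7·21 + 6·3; (-5)·25 + 4·21 + (-3)·3; 1·25 + 1·21 + 5·3) = (240, -50, 61)
w3 = Gw2 = (736, -1583, 495)
w4 = Gw3 = (-5903, -11497, 1628)
Ratio at component: -11497 / -1583 = 7.2628

λ ≈ 7.2628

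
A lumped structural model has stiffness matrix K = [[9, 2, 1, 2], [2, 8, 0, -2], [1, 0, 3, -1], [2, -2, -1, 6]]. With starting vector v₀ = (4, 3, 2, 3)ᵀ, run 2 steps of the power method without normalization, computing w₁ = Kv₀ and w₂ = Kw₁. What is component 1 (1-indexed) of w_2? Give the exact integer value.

545

w1 = Kv₀ = (9·4 + 2·3 + 1·2 + 2·3; 2·4 + 8·3 + 0·2 + (-2)·3; 1·4 + 0·3 + 3·2 + (-1)·3; 2·4 + (-2)·3 + (-1)·2 + 6·3) = (50, 26, 7, 18)
w2 = Kw1 = (9·50 + 2·26 + 1·7 + 2·18; 2·50 + 8·26 + 0·7 + (-2)·18; 1·50 + 0·26 + 3·7 + (-1)·18; 2·50 + (-2)·26 + (-1)·7 + 6·18) = (545, 272, 53, 149)
The requested component of w2 is 545.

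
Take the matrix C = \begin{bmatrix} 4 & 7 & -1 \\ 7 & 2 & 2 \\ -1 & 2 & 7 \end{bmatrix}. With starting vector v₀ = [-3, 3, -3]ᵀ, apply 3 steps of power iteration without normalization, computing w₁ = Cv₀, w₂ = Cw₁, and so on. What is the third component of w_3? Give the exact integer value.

w1 = Cv₀ = (4·(-3) + 7·3 + (-1)·(-3); 7·(-3) + 2·3 + 2·(-3); (-1)·(-3) + 2·3 + 7·(-3)) = (12, -21, -12)
w2 = Cw1 = (4·12 + 7·(-21) + (-1)·(-12); 7·12 + 2·(-21) + 2·(-12); (-1)·12 + 2·(-21) + 7·(-12)) = (-87, 18, -138)
w3 = Cw2 = (-84, -849, -843)
The requested component of w3 is -843.

-843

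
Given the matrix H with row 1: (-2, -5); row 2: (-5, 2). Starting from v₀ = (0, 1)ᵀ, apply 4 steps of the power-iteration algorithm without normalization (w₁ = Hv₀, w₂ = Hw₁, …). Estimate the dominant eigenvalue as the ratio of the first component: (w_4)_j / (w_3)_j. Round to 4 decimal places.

λ ≈ 0.0000

w1 = Hv₀ = ((-2)·0 + (-5)·1; (-5)·0 + 2·1) = (-5, 2)
w2 = Hw1 = ((-2)·(-5) + (-5)·2; (-5)·(-5) + 2·2) = (0, 29)
w3 = Hw2 = (-145, 58)
w4 = Hw3 = (0, 841)
Ratio at component: 0 / -145 = 0.0000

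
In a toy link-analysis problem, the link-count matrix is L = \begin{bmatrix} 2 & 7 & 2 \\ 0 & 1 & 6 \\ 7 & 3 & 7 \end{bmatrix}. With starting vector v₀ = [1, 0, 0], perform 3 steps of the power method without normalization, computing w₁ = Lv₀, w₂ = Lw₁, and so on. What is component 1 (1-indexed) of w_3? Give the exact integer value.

456

w1 = Lv₀ = (2, 0, 7)
w2 = Lw1 = (18, 42, 63)
w3 = Lw2 = (456, 420, 693)
The requested component of w3 is 456.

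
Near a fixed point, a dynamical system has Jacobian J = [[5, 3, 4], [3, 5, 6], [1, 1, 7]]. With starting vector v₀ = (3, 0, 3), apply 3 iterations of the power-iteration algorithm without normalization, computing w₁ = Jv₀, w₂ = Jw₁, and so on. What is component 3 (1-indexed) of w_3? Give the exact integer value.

w1 = Jv₀ = (5·3 + 3·0 + 4·3; 3·3 + 5·0 + 6·3; 1·3 + 1·0 + 7·3) = (27, 27, 24)
w2 = Jw1 = (5·27 + 3·27 + 4·24; 3·27 + 5·27 + 6·24; 1·27 + 1·27 + 7·24) = (312, 360, 222)
w3 = Jw2 = (3528, 4068, 2226)
The requested component of w3 is 2226.

2226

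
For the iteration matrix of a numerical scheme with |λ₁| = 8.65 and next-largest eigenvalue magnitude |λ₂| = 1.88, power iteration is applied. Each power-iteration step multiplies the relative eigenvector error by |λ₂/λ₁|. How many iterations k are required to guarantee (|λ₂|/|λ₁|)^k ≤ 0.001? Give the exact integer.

5

|λ₂/λ₁| = 1.88/8.65 = 0.21734
Need k ≥ ln(0.001) / ln(0.21734) = -6.9078 / -1.5263 ≈ 4.526
Smallest integer k satisfying the bound: 5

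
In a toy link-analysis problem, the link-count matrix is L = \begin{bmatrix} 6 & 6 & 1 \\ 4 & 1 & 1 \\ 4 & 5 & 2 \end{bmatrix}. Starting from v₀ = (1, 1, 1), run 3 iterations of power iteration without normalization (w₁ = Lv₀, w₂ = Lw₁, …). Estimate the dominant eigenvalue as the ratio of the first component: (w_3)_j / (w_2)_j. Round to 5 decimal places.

λ ≈ 10.14400

w1 = Lv₀ = (6·1 + 6·1 + 1·1; 4·1 + 1·1 + 1·1; 4·1 + 5·1 + 2·1) = (13, 6, 11)
w2 = Lw1 = (6·13 + 6·6 + 1·11; 4·13 + 1·6 + 1·11; 4·13 + 5·6 + 2·11) = (125, 69, 104)
w3 = Lw2 = (1268, 673, 1053)
Ratio at component: 1268 / 125 = 10.14400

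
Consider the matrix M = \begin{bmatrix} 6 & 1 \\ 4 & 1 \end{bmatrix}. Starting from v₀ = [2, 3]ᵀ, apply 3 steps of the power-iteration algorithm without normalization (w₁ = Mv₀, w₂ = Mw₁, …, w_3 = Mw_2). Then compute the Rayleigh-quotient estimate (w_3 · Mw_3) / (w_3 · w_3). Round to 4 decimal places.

λ ≈ 6.7014

w1 = Mv₀ = (6·2 + 1·3; 4·2 + 1·3) = (15, 11)
w2 = Mw1 = (6·15 + 1·11; 4·15 + 1·11) = (101, 71)
w3 = Mw2 = (677, 475)
Mw3 = (4537, 3183)
w3·Mw3 = 677·4537 + 475·3183 = 4583474; w3·w3 = 677·677 + 475·475 = 683954
λ ≈ 4583474/683954 = 6.7014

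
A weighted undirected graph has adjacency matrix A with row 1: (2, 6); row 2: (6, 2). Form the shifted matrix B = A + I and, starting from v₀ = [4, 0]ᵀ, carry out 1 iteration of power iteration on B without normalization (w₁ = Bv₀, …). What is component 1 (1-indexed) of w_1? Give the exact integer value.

B = A + I has rows (3, 6); (6, 3)
w1 = Bv₀ = (3·4 + 6·0; 6·4 + 3·0) = (12, 24)
Requested component of w1: 12

12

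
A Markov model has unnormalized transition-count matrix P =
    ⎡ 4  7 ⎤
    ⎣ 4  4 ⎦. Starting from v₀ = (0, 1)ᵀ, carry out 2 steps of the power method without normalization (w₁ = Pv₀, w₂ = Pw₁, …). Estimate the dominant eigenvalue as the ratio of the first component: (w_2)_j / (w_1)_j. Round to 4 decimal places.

w1 = Pv₀ = (4·0 + 7·1; 4·0 + 4·1) = (7, 4)
w2 = Pw1 = (4·7 + 7·4; 4·7 + 4·4) = (56, 44)
Ratio at component: 56 / 7 = 8.0000

λ ≈ 8.0000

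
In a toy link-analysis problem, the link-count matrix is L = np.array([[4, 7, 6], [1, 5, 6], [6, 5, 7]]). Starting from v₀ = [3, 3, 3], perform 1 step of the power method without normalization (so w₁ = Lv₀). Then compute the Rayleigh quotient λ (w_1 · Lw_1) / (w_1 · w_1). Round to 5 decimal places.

λ ≈ 15.61955

w1 = Lv₀ = (51, 36, 54)
Lw1 = (780, 555, 864)
w1·Lw1 = 51·780 + 36·555 + 54·864 = 106416; w1·w1 = 51·51 + 36·36 + 54·54 = 6813
λ ≈ 106416/6813 = 15.61955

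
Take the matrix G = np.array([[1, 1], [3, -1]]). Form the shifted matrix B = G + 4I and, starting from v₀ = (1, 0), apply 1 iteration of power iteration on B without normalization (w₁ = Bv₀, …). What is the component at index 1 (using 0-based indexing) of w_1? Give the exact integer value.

3

B = G + 4I has rows (5, 1); (3, 3)
w1 = Bv₀ = (5, 3)
Requested component of w1: 3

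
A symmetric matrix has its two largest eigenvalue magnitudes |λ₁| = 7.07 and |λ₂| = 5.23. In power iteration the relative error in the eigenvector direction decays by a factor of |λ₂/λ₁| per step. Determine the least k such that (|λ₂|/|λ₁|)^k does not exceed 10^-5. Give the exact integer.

|λ₂/λ₁| = 5.23/7.07 = 0.73975
Need k ≥ ln(10^-5) / ln(0.73975) = -11.5129 / -0.3014 ≈ 38.192
Smallest integer k satisfying the bound: 39

39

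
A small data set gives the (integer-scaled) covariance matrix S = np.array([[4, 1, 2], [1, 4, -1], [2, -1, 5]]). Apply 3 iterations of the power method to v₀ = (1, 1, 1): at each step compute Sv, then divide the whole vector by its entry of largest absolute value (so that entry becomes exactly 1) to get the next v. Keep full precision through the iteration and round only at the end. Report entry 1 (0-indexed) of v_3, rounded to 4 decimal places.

Sv0 = (7.00000, 4.00000, 6.00000); divide by 7.00000 → v1 = (1.00000, 0.57143, 0.85714)
Sv1 = (6.28571, 2.42857, 5.71429); divide by 6.28571 → v2 = (1.00000, 0.38636, 0.90909)
Sv2 = (6.20455, 1.63636, 6.15909); divide by 6.20455 → v3 = (1.00000, 0.26374, 0.99267)
Requested entry of v3: 72/273 = 0.2637

0.2637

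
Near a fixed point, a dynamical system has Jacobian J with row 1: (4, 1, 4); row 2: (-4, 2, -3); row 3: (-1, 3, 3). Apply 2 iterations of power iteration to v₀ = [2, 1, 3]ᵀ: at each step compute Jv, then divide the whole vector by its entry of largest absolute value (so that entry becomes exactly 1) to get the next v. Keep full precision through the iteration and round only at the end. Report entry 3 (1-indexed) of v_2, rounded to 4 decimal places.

0.2500

Jv0 = (21.00000, -15.00000, 10.00000); divide by 21.00000 → v1 = (1.00000, -0.71429, 0.47619)
Jv1 = (5.19048, -6.85714, -1.71429); divide by -6.85714 → v2 = (-0.75694, 1.00000, 0.25000)
Requested entry of v2: -36/-144 = 0.2500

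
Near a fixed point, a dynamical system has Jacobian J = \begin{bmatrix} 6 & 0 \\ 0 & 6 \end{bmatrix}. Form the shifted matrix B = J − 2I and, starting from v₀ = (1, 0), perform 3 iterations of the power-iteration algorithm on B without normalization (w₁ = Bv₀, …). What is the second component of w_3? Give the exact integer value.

0

B = J − 2I has rows (4, 0); (0, 4)
w1 = Bv₀ = (4, 0)
w2 = Bw1 = (16, 0)
w3 = Bw2 = (64, 0)
Requested component of w3: 0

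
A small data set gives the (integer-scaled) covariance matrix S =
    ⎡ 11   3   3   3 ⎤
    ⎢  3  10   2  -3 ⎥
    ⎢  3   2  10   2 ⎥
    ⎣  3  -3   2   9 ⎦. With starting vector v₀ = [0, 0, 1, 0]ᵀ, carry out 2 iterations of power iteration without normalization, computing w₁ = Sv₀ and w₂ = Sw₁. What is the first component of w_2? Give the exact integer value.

75

w1 = Sv₀ = (3, 2, 10, 2)
w2 = Sw1 = (75, 43, 117, 41)
The requested component of w2 is 75.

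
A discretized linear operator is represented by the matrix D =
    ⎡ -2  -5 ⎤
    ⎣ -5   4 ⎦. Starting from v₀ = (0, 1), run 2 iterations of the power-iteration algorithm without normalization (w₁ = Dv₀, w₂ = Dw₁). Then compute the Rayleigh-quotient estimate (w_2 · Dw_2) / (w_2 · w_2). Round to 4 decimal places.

λ ≈ 5.9652

w1 = Dv₀ = ((-2)·0 + (-5)·1; (-5)·0 + 4·1) = (-5, 4)
w2 = Dw1 = ((-2)·(-5) + (-5)·4; (-5)·(-5) + 4·4) = (-10, 41)
Dw2 = (-185, 214)
w2·Dw2 = (-10)·(-185) + 41·214 = 10624; w2·w2 = (-10)·(-10) + 41·41 = 1781
λ ≈ 10624/1781 = 5.9652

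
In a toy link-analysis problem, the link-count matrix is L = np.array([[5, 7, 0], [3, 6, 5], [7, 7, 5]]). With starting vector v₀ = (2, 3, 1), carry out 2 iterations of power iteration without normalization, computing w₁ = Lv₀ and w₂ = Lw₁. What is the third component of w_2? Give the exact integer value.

620

w1 = Lv₀ = (31, 29, 40)
w2 = Lw1 = (358, 467, 620)
The requested component of w2 is 620.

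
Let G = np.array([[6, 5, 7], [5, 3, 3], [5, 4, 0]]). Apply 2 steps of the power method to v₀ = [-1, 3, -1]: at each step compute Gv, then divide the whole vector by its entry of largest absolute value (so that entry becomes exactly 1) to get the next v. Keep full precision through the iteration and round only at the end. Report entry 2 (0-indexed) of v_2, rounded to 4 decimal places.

0.2121

Gv0 = (2.00000, 1.00000, 7.00000); divide by 7.00000 → v1 = (0.28571, 0.14286, 1.00000)
Gv1 = (9.42857, 4.85714, 2.00000); divide by 9.42857 → v2 = (1.00000, 0.51515, 0.21212)
Requested entry of v2: 14/66 = 0.2121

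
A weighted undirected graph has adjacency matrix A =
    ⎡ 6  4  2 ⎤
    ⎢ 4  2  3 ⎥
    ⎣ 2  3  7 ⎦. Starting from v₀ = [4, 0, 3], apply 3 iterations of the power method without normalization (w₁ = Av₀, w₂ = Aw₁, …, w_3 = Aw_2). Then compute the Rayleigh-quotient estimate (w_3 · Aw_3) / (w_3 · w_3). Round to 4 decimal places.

w1 = Av₀ = (6·4 + 4·0 + 2·3; 4·4 + 2·0 + 3·3; 2·4 + 3·0 + 7·3) = (30, 25, 29)
w2 = Aw1 = (6·30 + 4·25 + 2·29; 4·30 + 2·25 + 3·29; 2·30 + 3·25 + 7·29) = (338, 257, 338)
w3 = Aw2 = (3732, 2880, 3813)
Aw3 = (41538, 32127, 42795)
w3·Aw3 = 3732·41538 + 2880·32127 + 3813·42795 = 410722911; w3·w3 = 3732·3732 + 2880·2880 + 3813·3813 = 36761193
λ ≈ 410722911/36761193 = 11.1727

λ ≈ 11.1727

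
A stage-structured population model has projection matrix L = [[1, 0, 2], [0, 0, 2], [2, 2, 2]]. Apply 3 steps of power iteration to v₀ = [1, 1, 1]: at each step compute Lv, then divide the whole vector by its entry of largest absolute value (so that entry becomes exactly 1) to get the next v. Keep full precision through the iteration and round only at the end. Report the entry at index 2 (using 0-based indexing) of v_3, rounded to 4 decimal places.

Lv0 = (3.00000, 2.00000, 6.00000); divide by 6.00000 → v1 = (0.50000, 0.33333, 1.00000)
Lv1 = (2.50000, 2.00000, 3.66667); divide by 3.66667 → v2 = (0.68182, 0.54545, 1.00000)
Lv2 = (2.68182, 2.00000, 4.45455); divide by 4.45455 → v3 = (0.60204, 0.44898, 1.00000)
Requested entry of v3: 98/98 = 1.0000

1.0000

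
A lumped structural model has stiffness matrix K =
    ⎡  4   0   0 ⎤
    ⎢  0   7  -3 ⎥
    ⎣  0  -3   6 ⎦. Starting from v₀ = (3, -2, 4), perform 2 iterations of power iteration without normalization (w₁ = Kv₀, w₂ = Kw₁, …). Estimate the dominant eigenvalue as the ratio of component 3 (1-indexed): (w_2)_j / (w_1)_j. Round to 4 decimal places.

λ ≈ 8.6000

w1 = Kv₀ = (4·3 + 0·(-2) + 0·4; 0·3 + 7·(-2) + (-3)·4; 0·3 + (-3)·(-2) + 6·4) = (12, -26, 30)
w2 = Kw1 = (4·12 + 0·(-26) + 0·30; 0·12 + 7·(-26) + (-3)·30; 0·12 + (-3)·(-26) + 6·30) = (48, -272, 258)
Ratio at component: 258 / 30 = 8.6000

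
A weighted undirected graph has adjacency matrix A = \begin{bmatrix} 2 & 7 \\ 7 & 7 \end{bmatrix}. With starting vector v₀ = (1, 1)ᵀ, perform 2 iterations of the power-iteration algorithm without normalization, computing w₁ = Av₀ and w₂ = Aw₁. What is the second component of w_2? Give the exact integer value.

w1 = Av₀ = (9, 14)
w2 = Aw1 = (116, 161)
The requested component of w2 is 161.

161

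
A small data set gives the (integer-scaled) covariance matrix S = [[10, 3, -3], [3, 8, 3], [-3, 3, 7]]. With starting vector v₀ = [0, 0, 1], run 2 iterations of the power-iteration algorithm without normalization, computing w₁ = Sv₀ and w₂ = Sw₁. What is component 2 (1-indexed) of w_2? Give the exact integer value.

36

w1 = Sv₀ = (-3, 3, 7)
w2 = Sw1 = (-42, 36, 67)
The requested component of w2 is 36.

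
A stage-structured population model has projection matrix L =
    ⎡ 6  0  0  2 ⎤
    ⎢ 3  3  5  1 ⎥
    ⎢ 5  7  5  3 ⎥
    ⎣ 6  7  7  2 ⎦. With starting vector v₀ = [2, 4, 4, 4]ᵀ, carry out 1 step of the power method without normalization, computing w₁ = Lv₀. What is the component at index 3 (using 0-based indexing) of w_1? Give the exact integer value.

w1 = Lv₀ = (6·2 + 0·4 + 0·4 + 2·4; 3·2 + 3·4 + 5·4 + 1·4; 5·2 + 7·4 + 5·4 + 3·4; 6·2 + 7·4 + 7·4 + 2·4) = (20, 42, 70, 76)
The requested component of w1 is 76.

76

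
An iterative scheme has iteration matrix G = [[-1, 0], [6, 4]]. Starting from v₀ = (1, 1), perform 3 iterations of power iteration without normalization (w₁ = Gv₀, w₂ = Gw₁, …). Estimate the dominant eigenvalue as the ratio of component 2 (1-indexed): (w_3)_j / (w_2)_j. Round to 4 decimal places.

4.1765

w1 = Gv₀ = (-1, 10)
w2 = Gw1 = (1, 34)
w3 = Gw2 = (-1, 142)
Ratio at component: 142 / 34 = 4.1765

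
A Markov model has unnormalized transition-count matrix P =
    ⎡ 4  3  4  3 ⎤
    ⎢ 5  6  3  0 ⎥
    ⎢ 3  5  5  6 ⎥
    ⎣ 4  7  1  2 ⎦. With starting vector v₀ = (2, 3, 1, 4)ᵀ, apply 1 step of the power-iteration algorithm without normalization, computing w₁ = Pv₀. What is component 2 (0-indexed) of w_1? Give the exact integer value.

w1 = Pv₀ = (4·2 + 3·3 + 4·1 + 3·4; 5·2 + 6·3 + 3·1 + 0·4; 3·2 + 5·3 + 5·1 + 6·4; 4·2 + 7·3 + 1·1 + 2·4) = (33, 31, 50, 38)
The requested component of w1 is 50.

50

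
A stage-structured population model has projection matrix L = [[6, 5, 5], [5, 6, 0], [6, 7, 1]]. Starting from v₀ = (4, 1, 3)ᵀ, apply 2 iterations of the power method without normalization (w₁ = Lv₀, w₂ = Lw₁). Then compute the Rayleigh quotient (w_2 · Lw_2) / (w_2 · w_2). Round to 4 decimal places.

13.5520

w1 = Lv₀ = (6·4 + 5·1 + 5·3; 5·4 + 6·1 + 0·3; 6·4 + 7·1 + 1·3) = (44, 26, 34)
w2 = Lw1 = (6·44 + 5·26 + 5·34; 5·44 + 6·26 + 0·34; 6·44 + 7·26 + 1·34) = (564, 376, 480)
Lw2 = (7664, 5076, 6496)
w2·Lw2 = 564·7664 + 376·5076 + 480·6496 = 9349152; w2·w2 = 564·564 + 376·376 + 480·480 = 689872
λ ≈ 9349152/689872 = 13.5520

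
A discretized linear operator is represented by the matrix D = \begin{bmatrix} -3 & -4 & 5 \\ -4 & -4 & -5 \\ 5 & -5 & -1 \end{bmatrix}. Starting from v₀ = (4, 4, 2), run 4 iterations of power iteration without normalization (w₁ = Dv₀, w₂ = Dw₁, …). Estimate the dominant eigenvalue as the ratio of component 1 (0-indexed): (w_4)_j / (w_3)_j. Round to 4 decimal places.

-6.3043

w1 = Dv₀ = (-18, -42, -2)
w2 = Dw1 = (212, 250, 122)
w3 = Dw2 = (-1026, -2458, -312)
w4 = Dw3 = (11350, 15496, 7472)
Ratio at component: 15496 / -2458 = -6.3043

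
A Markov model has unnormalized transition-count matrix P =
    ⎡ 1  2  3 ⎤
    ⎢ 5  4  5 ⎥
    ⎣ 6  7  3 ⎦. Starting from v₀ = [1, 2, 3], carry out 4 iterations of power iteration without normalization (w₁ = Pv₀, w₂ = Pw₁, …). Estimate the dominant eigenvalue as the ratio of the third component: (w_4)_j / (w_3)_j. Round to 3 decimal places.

λ ≈ 11.995

w1 = Pv₀ = (1·1 + 2·2 + 3·3; 5·1 + 4·2 + 5·3; 6·1 + 7·2 + 3·3) = (14, 28, 29)
w2 = Pw1 = (1·14 + 2·28 + 3·29; 5·14 + 4·28 + 5·29; 6·14 + 7·28 + 3·29) = (157, 327, 367)
w3 = Pw2 = (1912, 3928, 4332)
w4 = Pw3 = (22764, 46932, 51964)
Ratio at component: 51964 / 4332 = 11.995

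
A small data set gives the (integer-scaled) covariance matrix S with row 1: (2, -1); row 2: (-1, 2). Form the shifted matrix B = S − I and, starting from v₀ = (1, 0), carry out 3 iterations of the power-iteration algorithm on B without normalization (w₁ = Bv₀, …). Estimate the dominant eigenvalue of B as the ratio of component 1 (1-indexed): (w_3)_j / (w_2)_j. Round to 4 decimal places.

B = S − I has rows (1, -1); (-1, 1)
w1 = Bv₀ = (1·1 + (-1)·0; (-1)·1 + 1·0) = (1, -1)
w2 = Bw1 = (1·1 + (-1)·(-1); (-1)·1 + 1·(-1)) = (2, -2)
w3 = Bw2 = (4, -4)
Ratio: 4/2 = 2.0000

2.0000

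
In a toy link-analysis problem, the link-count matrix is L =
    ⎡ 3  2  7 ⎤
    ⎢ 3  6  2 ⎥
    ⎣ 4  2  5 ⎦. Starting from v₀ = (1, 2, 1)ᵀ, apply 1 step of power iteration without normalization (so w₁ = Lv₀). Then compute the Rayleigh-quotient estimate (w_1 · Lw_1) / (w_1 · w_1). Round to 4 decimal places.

w1 = Lv₀ = (3·1 + 2·2 + 7·1; 3·1 + 6·2 + 2·1; 4·1 + 2·2 + 5·1) = (14, 17, 13)
Lw1 = (167, 170, 155)
w1·Lw1 = 14·167 + 17·170 + 13·155 = 7243; w1·w1 = 14·14 + 17·17 + 13·13 = 654
λ ≈ 7243/654 = 11.0749

11.0749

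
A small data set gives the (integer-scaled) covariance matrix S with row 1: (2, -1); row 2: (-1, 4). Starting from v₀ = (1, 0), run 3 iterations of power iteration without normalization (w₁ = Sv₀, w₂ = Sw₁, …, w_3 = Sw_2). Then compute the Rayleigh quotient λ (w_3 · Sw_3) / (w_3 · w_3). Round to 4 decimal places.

w1 = Sv₀ = (2·1 + (-1)·0; (-1)·1 + 4·0) = (2, -1)
w2 = Sw1 = (2·2 + (-1)·(-1); (-1)·2 + 4·(-1)) = (5, -6)
w3 = Sw2 = (16, -29)
Sw3 = (61, -132)
w3·Sw3 = 16·61 + (-29)·(-132) = 4804; w3·w3 = 16·16 + (-29)·(-29) = 1097
λ ≈ 4804/1097 = 4.3792

λ ≈ 4.3792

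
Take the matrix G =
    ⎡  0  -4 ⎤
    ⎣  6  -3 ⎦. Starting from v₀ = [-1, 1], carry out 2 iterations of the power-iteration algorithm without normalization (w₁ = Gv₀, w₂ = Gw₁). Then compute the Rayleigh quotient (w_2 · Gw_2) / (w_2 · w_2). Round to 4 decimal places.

λ ≈ 0.1448

w1 = Gv₀ = (-4, -9)
w2 = Gw1 = (36, 3)
Gw2 = (-12, 207)
w2·Gw2 = 36·(-12) + 3·207 = 189; w2·w2 = 36·36 + 3·3 = 1305
λ ≈ 189/1305 = 0.1448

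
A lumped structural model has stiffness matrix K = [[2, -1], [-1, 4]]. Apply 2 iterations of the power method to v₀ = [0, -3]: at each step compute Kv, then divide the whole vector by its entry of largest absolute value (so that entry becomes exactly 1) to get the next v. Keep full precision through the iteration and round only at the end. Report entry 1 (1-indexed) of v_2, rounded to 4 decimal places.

Kv0 = (3.00000, -12.00000); divide by -12.00000 → v1 = (-0.25000, 1.00000)
Kv1 = (-1.50000, 4.25000); divide by 4.25000 → v2 = (-0.35294, 1.00000)
Requested entry of v2: 18/-51 = -0.3529

-0.3529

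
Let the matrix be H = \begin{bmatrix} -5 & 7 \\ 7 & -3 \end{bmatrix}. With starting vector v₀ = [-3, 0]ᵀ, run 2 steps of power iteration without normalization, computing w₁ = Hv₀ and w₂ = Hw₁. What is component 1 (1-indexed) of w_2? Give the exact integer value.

-222

w1 = Hv₀ = ((-5)·(-3) + 7·0; 7·(-3) + (-3)·0) = (15, -21)
w2 = Hw1 = ((-5)·15 + 7·(-21); 7·15 + (-3)·(-21)) = (-222, 168)
The requested component of w2 is -222.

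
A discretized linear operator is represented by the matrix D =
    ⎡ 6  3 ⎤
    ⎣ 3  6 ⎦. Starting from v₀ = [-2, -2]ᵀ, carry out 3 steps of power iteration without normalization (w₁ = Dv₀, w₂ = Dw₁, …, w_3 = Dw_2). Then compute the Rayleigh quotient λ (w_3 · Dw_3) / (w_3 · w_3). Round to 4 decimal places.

w1 = Dv₀ = (-18, -18)
w2 = Dw1 = (-162, -162)
w3 = Dw2 = (-1458, -1458)
Dw3 = (-13122, -13122)
w3·Dw3 = (-1458)·(-13122) + (-1458)·(-13122) = 38263752; w3·w3 = (-1458)·(-1458) + (-1458)·(-1458) = 4251528
λ ≈ 38263752/4251528 = 9.0000

9.0000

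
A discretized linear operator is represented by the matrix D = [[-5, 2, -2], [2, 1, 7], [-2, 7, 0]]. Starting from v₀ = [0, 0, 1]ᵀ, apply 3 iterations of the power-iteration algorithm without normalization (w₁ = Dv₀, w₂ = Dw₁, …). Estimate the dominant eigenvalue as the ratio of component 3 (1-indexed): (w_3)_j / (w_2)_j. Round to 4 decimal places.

w1 = Dv₀ = ((-5)·0 + 2·0 + (-2)·1; 2·0 + 1·0 + 7·1; (-2)·0 + 7·0 + 0·1) = (-2, 7, 0)
w2 = Dw1 = ((-5)·(-2) + 2·7 + (-2)·0; 2·(-2) + 1·7 + 7·0; (-2)·(-2) + 7·7 + 0·0) = (24, 3, 53)
w3 = Dw2 = (-220, 422, -27)
Ratio at component: -27 / 53 = -0.5094

-0.5094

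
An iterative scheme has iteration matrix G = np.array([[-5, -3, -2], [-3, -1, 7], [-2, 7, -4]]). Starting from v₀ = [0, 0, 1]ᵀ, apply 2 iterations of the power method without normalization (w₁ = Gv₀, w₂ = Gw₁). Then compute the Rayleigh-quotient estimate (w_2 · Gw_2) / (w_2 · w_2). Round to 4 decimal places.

w1 = Gv₀ = ((-5)·0 + (-3)·0 + (-2)·1; (-3)·0 + (-1)·0 + 7·1; (-2)·0 + 7·0 + (-4)·1) = (-2, 7, -4)
w2 = Gw1 = ((-5)·(-2) + (-3)·7 + (-2)·(-4); (-3)·(-2) + (-1)·7 + 7·(-4); (-2)·(-2) + 7·7 + (-4)·(-4)) = (-3, -29, 69)
Gw2 = (-36, 521, -473)
w2·Gw2 = (-3)·(-36) + (-29)·521 + 69·(-473) = -47638; w2·w2 = (-3)·(-3) + (-29)·(-29) + 69·69 = 5611
λ ≈ -47638/5611 = -8.4901

λ ≈ -8.4901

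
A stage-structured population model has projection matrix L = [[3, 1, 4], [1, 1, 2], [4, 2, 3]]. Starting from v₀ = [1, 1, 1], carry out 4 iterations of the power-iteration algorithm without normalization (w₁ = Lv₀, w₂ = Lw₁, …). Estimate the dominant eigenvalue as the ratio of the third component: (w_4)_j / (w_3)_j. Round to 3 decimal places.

λ ≈ 7.673

w1 = Lv₀ = (8, 4, 9)
w2 = Lw1 = (64, 30, 67)
w3 = Lw2 = (490, 228, 517)
w4 = Lw3 = (3766, 1752, 3967)
Ratio at component: 3967 / 517 = 7.673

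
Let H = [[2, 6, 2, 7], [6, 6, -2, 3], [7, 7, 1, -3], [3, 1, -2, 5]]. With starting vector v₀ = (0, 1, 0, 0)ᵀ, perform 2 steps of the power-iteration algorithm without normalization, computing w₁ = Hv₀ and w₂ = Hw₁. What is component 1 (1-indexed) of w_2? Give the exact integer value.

w1 = Hv₀ = (6, 6, 7, 1)
w2 = Hw1 = (69, 61, 88, 15)
The requested component of w2 is 69.

69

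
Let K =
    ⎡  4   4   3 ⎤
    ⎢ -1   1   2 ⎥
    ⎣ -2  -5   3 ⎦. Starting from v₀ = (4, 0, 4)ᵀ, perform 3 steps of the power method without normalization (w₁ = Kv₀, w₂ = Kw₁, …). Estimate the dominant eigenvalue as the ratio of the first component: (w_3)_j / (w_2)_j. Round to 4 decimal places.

w1 = Kv₀ = (4·4 + 4·0 + 3·4; (-1)·4 + 1·0 + 2·4; (-2)·4 + (-5)·0 + 3·4) = (28, 4, 4)
w2 = Kw1 = (4·28 + 4·4 + 3·4; (-1)·28 + 1·4 + 2·4; (-2)·28 + (-5)·4 + 3·4) = (140, -16, -64)
w3 = Kw2 = (304, -284, -392)
Ratio at component: 304 / 140 = 2.1714

λ ≈ 2.1714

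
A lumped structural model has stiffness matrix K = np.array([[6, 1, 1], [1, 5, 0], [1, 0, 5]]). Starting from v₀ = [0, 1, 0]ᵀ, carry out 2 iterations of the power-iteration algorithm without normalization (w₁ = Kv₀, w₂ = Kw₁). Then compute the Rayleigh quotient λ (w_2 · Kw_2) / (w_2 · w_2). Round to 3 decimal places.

5.896

w1 = Kv₀ = (6·0 + 1·1 + 1·0; 1·0 + 5·1 + 0·0; 1·0 + 0·1 + 5·0) = (1, 5, 0)
w2 = Kw1 = (6·1 + 1·5 + 1·0; 1·1 + 5·5 + 0·0; 1·1 + 0·5 + 5·0) = (11, 26, 1)
Kw2 = (93, 141, 16)
w2·Kw2 = 11·93 + 26·141 + 1·16 = 4705; w2·w2 = 11·11 + 26·26 + 1·1 = 798
λ ≈ 4705/798 = 5.896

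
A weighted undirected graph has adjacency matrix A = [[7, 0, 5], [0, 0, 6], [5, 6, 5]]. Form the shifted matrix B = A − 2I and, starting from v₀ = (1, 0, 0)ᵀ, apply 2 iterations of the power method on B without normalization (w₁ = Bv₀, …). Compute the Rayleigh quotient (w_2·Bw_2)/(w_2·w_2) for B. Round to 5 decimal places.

μ ≈ 9.98000

B = A − 2I has rows (5, 0, 5); (0, -2, 6); (5, 6, 3)
w1 = Bv₀ = (5·1 + 0·0 + 5·0; 0·1 + (-2)·0 + 6·0; 5·1 + 6·0 + 3·0) = (5, 0, 5)
w2 = Bw1 = (5·5 + 0·0 + 5·5; 0·5 + (-2)·0 + 6·5; 5·5 + 6·0 + 3·5) = (50, 30, 40)
Bw2 = (450, 180, 550)
w2·Bw2 = 49900; w2·w2 = 5000; μ ≈ 49900/5000 = 9.98000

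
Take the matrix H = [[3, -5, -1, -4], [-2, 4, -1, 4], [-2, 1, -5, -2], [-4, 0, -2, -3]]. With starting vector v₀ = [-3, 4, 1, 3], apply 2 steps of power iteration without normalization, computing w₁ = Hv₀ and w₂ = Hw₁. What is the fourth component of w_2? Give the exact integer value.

w1 = Hv₀ = (3·(-3) + (-5)·4 + (-1)·1 + (-4)·3; (-2)·(-3) + 4·4 + (-1)·1 + 4·3; (-2)·(-3) + 1·4 + (-5)·1 + (-2)·3; (-4)·(-3) + 0·4 + (-2)·1 + (-3)·3) = (-42, 33, -1, 1)
w2 = Hw1 = (3·(-42) + (-5)·33 + (-1)·(-1) + (-4)·1; (-2)·(-42) + 4·33 + (-1)·(-1) + 4·1; (-2)·(-42) + 1·33 + (-5)·(-1) + (-2)·1; (-4)·(-42) + 0·33 + (-2)·(-1) + (-3)·1) = (-294, 221, 120, 167)
The requested component of w2 is 167.

167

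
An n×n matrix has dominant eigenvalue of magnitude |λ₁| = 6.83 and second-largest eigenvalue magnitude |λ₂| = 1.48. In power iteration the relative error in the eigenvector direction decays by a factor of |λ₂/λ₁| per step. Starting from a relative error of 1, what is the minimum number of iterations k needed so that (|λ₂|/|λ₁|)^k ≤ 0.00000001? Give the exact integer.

|λ₂/λ₁| = 1.48/6.83 = 0.21669
Need k ≥ ln(0.00000001) / ln(0.21669) = -18.4207 / -1.5293 ≈ 12.045
Smallest integer k satisfying the bound: 13

13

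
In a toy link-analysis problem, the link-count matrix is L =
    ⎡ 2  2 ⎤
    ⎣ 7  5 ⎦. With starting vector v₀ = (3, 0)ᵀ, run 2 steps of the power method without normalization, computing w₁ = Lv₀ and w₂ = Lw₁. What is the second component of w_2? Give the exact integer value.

w1 = Lv₀ = (6, 21)
w2 = Lw1 = (54, 147)
The requested component of w2 is 147.

147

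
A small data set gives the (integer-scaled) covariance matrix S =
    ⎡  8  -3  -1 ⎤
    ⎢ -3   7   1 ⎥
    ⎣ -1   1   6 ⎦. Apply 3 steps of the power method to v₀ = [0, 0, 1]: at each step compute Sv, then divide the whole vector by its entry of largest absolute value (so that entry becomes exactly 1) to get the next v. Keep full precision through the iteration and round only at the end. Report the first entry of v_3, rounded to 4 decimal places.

Sv0 = (-1.00000, 1.00000, 6.00000); divide by 6.00000 → v1 = (-0.16667, 0.16667, 1.00000)
Sv1 = (-2.83333, 2.66667, 6.33333); divide by 6.33333 → v2 = (-0.44737, 0.42105, 1.00000)
Sv2 = (-5.84211, 5.28947, 6.86842); divide by 6.86842 → v3 = (-0.85057, 0.77011, 1.00000)
Requested entry of v3: -222/261 = -0.8506

-0.8506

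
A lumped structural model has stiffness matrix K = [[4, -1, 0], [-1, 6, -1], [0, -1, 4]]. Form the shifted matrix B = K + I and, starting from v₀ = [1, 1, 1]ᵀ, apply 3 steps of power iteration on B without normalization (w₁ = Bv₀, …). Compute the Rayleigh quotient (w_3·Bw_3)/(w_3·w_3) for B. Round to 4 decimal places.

B = K + I has rows (5, -1, 0); (-1, 7, -1); (0, -1, 5)
w1 = Bv₀ = (5·1 + (-1)·1 + 0·1; (-1)·1 + 7·1 + (-1)·1; 0·1 + (-1)·1 + 5·1) = (4, 5, 4)
w2 = Bw1 = (5·4 + (-1)·5 + 0·4; (-1)·4 + 7·5 + (-1)·4; 0·4 + (-1)·5 + 5·4) = (15, 27, 15)
w3 = Bw2 = (48, 159, 48)
Bw3 = (81, 1017, 81)
w3·Bw3 = 169479; w3·w3 = 29889; μ ≈ 169479/29889 = 5.6703

5.6703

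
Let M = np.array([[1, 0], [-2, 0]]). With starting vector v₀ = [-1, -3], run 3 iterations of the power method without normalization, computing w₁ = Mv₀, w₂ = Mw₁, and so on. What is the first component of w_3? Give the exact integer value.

w1 = Mv₀ = (1·(-1) + 0·(-3); (-2)·(-1) + 0·(-3)) = (-1, 2)
w2 = Mw1 = (1·(-1) + 0·2; (-2)·(-1) + 0·2) = (-1, 2)
w3 = Mw2 = (-1, 2)
The requested component of w3 is -1.

-1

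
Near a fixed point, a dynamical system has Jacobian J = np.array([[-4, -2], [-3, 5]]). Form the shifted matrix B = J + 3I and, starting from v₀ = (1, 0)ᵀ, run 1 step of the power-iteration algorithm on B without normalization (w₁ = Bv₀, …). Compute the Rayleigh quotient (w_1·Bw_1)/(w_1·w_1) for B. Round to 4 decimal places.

B = J + 3I has rows (-1, -2); (-3, 8)
w1 = Bv₀ = ((-1)·1 + (-2)·0; (-3)·1 + 8·0) = (-1, -3)
Bw1 = (7, -21)
w1·Bw1 = 56; w1·w1 = 10; μ ≈ 56/10 = 5.6000

μ ≈ 5.6000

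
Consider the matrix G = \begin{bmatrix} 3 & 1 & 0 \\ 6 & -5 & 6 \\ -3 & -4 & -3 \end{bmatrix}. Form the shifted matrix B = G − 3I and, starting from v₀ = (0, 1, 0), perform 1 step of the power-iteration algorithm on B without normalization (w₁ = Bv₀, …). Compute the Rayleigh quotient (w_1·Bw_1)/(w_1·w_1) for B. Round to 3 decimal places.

μ ≈ -7.259

B = G − 3I has rows (0, 1, 0); (6, -8, 6); (-3, -4, -6)
w1 = Bv₀ = (0·0 + 1·1 + 0·0; 6·0 + (-8)·1 + 6·0; (-3)·0 + (-4)·1 + (-6)·0) = (1, -8, -4)
Bw1 = (-8, 46, 53)
w1·Bw1 = -588; w1·w1 = 81; μ ≈ -588/81 = -7.259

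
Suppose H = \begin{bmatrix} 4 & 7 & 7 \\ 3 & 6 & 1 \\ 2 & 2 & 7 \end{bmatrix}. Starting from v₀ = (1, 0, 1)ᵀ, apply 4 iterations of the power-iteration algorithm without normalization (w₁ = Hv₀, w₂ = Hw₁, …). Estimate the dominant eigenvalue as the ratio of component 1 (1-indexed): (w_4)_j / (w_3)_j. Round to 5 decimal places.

12.24501

w1 = Hv₀ = (4·1 + 7·0 + 7·1; 3·1 + 6·0 + 1·1; 2·1 + 2·0 + 7·1) = (11, 4, 9)
w2 = Hw1 = (4·11 + 7·4 + 7·9; 3·11 + 6·4 + 1·9; 2·11 + 2·4 + 7·9) = (135, 66, 93)
w3 = Hw2 = (1653, 894, 1053)
w4 = Hw3 = (20241, 11376, 12465)
Ratio at component: 20241 / 1653 = 12.24501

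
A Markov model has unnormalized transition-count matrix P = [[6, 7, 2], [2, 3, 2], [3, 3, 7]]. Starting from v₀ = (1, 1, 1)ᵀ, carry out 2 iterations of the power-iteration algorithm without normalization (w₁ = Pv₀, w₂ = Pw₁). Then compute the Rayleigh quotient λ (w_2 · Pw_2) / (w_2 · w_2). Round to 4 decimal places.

11.3834

w1 = Pv₀ = (6·1 + 7·1 + 2·1; 2·1 + 3·1 + 2·1; 3·1 + 3·1 + 7·1) = (15, 7, 13)
w2 = Pw1 = (6·15 + 7·7 + 2·13; 2·15 + 3·7 + 2·13; 3·15 + 3·7 + 7·13) = (165, 77, 157)
Pw2 = (1843, 875, 1825)
w2·Pw2 = 165·1843 + 77·875 + 157·1825 = 657995; w2·w2 = 165·165 + 77·77 + 157·157 = 57803
λ ≈ 657995/57803 = 11.3834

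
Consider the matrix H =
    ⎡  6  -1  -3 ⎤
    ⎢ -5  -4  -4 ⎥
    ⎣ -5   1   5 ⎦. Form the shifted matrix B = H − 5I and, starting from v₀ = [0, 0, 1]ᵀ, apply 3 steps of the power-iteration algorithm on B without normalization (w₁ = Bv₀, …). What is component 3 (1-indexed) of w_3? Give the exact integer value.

B = H − 5I has rows (1, -1, -3); (-5, -9, -4); (-5, 1, 0)
w1 = Bv₀ = (-3, -4, 0)
w2 = Bw1 = (1, 51, 11)
w3 = Bw2 = (-83, -508, 46)
Requested component of w3: 46

46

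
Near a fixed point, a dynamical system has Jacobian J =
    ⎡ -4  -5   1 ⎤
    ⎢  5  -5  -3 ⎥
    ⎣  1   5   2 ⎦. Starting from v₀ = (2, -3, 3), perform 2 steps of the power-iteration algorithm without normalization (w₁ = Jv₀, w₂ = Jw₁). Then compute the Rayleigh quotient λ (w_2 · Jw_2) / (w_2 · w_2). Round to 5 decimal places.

-3.36764

w1 = Jv₀ = (10, 16, -7)
w2 = Jw1 = (-127, -9, 76)
Jw2 = (629, -818, -20)
w2·Jw2 = (-127)·629 + (-9)·(-818) + 76·(-20) = -74041; w2·w2 = (-127)·(-127) + (-9)·(-9) + 76·76 = 21986
λ ≈ -74041/21986 = -3.36764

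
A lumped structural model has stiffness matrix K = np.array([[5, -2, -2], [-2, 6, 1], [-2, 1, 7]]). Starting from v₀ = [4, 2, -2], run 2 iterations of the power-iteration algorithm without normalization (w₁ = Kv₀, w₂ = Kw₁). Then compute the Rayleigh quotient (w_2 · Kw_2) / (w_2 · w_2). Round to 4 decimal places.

8.9194

w1 = Kv₀ = (5·4 + (-2)·2 + (-2)·(-2); (-2)·4 + 6·2 + 1·(-2); (-2)·4 + 1·2 + 7·(-2)) = (20, 2, -20)
w2 = Kw1 = (5·20 + (-2)·2 + (-2)·(-20); (-2)·20 + 6·2 + 1·(-20); (-2)·20 + 1·2 + 7·(-20)) = (136, -48, -178)
Kw2 = (1132, -738, -1566)
w2·Kw2 = 136·1132 + (-48)·(-738) + (-178)·(-1566) = 468124; w2·w2 = 136·136 + (-48)·(-48) + (-178)·(-178) = 52484
λ ≈ 468124/52484 = 8.9194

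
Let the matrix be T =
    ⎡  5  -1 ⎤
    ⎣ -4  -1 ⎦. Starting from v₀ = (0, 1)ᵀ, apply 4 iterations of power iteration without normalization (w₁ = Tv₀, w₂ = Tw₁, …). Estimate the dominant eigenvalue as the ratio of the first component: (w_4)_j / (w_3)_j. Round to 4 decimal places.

w1 = Tv₀ = (5·0 + (-1)·1; (-4)·0 + (-1)·1) = (-1, -1)
w2 = Tw1 = (5·(-1) + (-1)·(-1); (-4)·(-1) + (-1)·(-1)) = (-4, 5)
w3 = Tw2 = (-25, 11)
w4 = Tw3 = (-136, 89)
Ratio at component: -136 / -25 = 5.4400

λ ≈ 5.4400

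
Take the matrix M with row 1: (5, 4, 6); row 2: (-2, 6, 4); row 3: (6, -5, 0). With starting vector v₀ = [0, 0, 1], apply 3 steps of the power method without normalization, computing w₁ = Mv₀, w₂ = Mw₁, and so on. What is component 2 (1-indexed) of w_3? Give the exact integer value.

w1 = Mv₀ = (5·0 + 4·0 + 6·1; (-2)·0 + 6·0 + 4·1; 6·0 + (-5)·0 + 0·1) = (6, 4, 0)
w2 = Mw1 = (5·6 + 4·4 + 6·0; (-2)·6 + 6·4 + 4·0; 6·6 + (-5)·4 + 0·0) = (46, 12, 16)
w3 = Mw2 = (374, 44, 216)
The requested component of w3 is 44.

44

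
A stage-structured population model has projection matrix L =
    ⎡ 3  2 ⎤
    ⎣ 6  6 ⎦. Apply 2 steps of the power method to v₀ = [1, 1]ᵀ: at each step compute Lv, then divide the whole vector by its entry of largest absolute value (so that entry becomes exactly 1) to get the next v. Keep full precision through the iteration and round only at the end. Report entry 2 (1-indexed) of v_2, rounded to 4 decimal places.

1.0000

Lv0 = (5.00000, 12.00000); divide by 12.00000 → v1 = (0.41667, 1.00000)
Lv1 = (3.25000, 8.50000); divide by 8.50000 → v2 = (0.38235, 1.00000)
Requested entry of v2: 102/102 = 1.0000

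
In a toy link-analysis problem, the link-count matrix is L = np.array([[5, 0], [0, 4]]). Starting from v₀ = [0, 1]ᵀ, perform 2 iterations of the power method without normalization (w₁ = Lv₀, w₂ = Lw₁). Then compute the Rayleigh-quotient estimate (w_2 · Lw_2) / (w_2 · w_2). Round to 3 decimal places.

λ ≈ 4.000

w1 = Lv₀ = (5·0 + 0·1; 0·0 + 4·1) = (0, 4)
w2 = Lw1 = (5·0 + 0·4; 0·0 + 4·4) = (0, 16)
Lw2 = (0, 64)
w2·Lw2 = 0·0 + 16·64 = 1024; w2·w2 = 0·0 + 16·16 = 256
λ ≈ 1024/256 = 4.000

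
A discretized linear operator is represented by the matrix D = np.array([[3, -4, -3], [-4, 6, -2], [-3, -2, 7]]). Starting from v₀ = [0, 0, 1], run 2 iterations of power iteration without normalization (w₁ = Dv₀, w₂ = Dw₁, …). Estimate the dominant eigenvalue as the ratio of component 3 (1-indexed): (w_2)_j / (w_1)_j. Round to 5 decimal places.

8.85714

w1 = Dv₀ = (3·0 + (-4)·0 + (-3)·1; (-4)·0 + 6·0 + (-2)·1; (-3)·0 + (-2)·0 + 7·1) = (-3, -2, 7)
w2 = Dw1 = (3·(-3) + (-4)·(-2) + (-3)·7; (-4)·(-3) + 6·(-2) + (-2)·7; (-3)·(-3) + (-2)·(-2) + 7·7) = (-22, -14, 62)
Ratio at component: 62 / 7 = 8.85714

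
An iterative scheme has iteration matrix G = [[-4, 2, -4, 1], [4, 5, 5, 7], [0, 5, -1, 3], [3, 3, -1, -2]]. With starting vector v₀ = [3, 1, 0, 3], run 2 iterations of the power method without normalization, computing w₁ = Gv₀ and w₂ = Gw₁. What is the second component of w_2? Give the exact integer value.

w1 = Gv₀ = ((-4)·3 + 2·1 + (-4)·0 + 1·3; 4·3 + 5·1 + 5·0 + 7·3; 0·3 + 5·1 + (-1)·0 + 3·3; 3·3 + 3·1 + (-1)·0 + (-2)·3) = (-7, 38, 14, 6)
w2 = Gw1 = ((-4)·(-7) + 2·38 + (-4)·14 + 1·6; 4·(-7) + 5·38 + 5·14 + 7·6; 0·(-7) + 5·38 + (-1)·14 + 3·6; 3·(-7) + 3·38 + (-1)·14 + (-2)·6) = (54, 274, 194, 67)
The requested component of w2 is 274.

274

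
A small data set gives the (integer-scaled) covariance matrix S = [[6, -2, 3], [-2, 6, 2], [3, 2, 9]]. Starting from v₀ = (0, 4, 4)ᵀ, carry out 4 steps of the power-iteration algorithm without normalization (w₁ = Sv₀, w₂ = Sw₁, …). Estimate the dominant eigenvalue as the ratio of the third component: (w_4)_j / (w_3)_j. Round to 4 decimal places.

w1 = Sv₀ = (6·0 + (-2)·4 + 3·4; (-2)·0 + 6·4 + 2·4; 3·0 + 2·4 + 9·4) = (4, 32, 44)
w2 = Sw1 = (6·4 + (-2)·32 + 3·44; (-2)·4 + 6·32 + 2·44; 3·4 + 2·32 + 9·44) = (92, 272, 472)
w3 = Sw2 = (1424, 2392, 5068)
w4 = Sw3 = (18964, 21640, 54668)
Ratio at component: 54668 / 5068 = 10.7869

λ ≈ 10.7869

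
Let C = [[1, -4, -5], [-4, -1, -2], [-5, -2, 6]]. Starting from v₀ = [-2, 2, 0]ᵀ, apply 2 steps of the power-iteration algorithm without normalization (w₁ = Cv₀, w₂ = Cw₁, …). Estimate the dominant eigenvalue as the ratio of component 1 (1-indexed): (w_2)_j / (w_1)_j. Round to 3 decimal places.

w1 = Cv₀ = (1·(-2) + (-4)·2 + (-5)·0; (-4)·(-2) + (-1)·2 + (-2)·0; (-5)·(-2) + (-2)·2 + 6·0) = (-10, 6, 6)
w2 = Cw1 = (1·(-10) + (-4)·6 + (-5)·6; (-4)·(-10) + (-1)·6 + (-2)·6; (-5)·(-10) + (-2)·6 + 6·6) = (-64, 22, 74)
Ratio at component: -64 / -10 = 6.400

6.400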